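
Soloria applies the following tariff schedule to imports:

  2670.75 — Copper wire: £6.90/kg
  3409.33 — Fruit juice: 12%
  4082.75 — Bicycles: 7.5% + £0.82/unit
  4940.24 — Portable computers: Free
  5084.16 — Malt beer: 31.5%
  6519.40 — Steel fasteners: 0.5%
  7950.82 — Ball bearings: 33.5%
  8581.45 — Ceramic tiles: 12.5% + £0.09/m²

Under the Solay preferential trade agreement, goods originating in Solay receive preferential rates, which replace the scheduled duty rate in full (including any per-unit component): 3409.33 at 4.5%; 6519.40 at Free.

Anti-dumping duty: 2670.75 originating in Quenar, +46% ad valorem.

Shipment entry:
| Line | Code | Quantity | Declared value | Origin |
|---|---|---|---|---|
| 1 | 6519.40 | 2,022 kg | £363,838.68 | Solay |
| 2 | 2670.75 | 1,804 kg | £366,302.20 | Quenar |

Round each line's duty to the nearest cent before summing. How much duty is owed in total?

£180,946.61

Line 1 (6519.40, Solay, 2,022 kg, £363,838.68):
Base rate for 6519.40 is 0.5%.
Origin Solay qualifies under the Soloria–Solay agreement and 6519.40 is covered: preferential rate Free applies instead.
Duty = £363,838.68 × 0% = £0.00.
Line 2 (2670.75, Quenar, 1,804 kg, £366,302.20):
Base rate for 2670.75 is £6.90/kg.
Additional duty on 2670.75 from Quenar: +46% ad valorem. Applied ad valorem rate = 46%.
Duty = £366,302.20 × 46% + 1,804 × £6.90 = £180,946.61.
Total = £0.00 + £180,946.61 = £180,946.61.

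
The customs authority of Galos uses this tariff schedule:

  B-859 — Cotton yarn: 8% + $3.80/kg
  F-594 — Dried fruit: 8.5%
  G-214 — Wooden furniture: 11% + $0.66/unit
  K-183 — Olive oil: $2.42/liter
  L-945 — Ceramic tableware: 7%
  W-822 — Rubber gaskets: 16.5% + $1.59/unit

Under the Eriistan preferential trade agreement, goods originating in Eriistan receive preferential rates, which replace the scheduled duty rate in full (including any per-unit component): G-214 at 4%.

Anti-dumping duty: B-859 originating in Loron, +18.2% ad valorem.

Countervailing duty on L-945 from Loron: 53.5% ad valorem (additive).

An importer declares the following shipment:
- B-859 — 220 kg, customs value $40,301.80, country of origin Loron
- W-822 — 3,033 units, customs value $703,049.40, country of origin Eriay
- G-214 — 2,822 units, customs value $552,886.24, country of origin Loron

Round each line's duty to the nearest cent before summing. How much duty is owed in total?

$194,900.70

Line 1 (B-859, Loron, 220 kg, $40,301.80):
Base rate for B-859 is 8% + $3.80/kg.
Additional duty on B-859 from Loron: +18.2%. Applied ad valorem rate: 8% + 18.2% = 26.2%.
Duty = $40,301.80 × 26.2% + 220 × $3.80 = $11,395.07.
Line 2 (W-822, Eriay, 3,033 units, $703,049.40):
Base rate for W-822 is 16.5% + $1.59/unit.
Duty = $703,049.40 × 16.5% + 3,033 × $1.59 = $120,825.62.
Line 3 (G-214, Loron, 2,822 units, $552,886.24):
Base rate for G-214 is 11% + $0.66/unit.
G-214 has an FTA preferential rate, but origin Loron is not Eriistan; base rate stands.
Duty = $552,886.24 × 11% + 2,822 × $0.66 = $62,680.01.
Total = $11,395.07 + $120,825.62 + $62,680.01 = $194,900.70.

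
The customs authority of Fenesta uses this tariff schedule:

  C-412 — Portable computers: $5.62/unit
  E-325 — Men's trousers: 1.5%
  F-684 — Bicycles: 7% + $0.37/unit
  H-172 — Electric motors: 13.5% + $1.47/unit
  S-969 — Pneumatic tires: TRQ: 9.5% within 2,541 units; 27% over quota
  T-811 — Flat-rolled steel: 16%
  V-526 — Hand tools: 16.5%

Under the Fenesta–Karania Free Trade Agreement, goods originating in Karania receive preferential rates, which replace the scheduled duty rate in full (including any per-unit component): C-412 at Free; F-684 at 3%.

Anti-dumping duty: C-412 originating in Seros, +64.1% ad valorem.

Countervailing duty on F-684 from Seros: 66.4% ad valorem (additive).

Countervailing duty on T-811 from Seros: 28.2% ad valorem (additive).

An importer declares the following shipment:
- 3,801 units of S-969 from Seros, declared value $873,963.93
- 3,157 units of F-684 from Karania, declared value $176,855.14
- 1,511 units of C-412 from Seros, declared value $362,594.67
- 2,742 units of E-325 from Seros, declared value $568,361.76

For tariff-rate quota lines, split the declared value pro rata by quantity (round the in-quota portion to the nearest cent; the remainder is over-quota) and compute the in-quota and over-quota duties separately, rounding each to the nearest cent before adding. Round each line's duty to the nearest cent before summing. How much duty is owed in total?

$388,472.22

Line 1 (S-969, Seros, 3,801 units, $873,963.93):
Code S-969 is under a tariff-rate quota (threshold 2,541 units). In-quota: 2,541 units at 9.5%; over-quota: 1,260 units at 27%.
Pro-rata value split: in-quota = $873,963.93 × 2,541/3,801 = $584,252.13; over-quota = $873,963.93 − $584,252.13 = $289,711.80.
In-quota duty = $584,252.13 × 9.5% = $55,503.95. Over-quota duty = $289,711.80 × 27% = $78,222.19.
Line duty = $55,503.95 + $78,222.19 = $133,726.14.
Line 2 (F-684, Karania, 3,157 units, $176,855.14):
Base rate for F-684 is 7% + $0.37/unit.
Origin Karania qualifies under the Fenesta–Karania agreement and F-684 is covered: preferential rate 3% applies instead.
The additional-duty order on F-684 targets Seros, not Karania; it does not apply.
Duty = $176,855.14 × 3% = $5,305.65.
Line 3 (C-412, Seros, 1,511 units, $362,594.67):
Base rate for C-412 is $5.62/unit.
C-412 has an FTA preferential rate, but origin Seros is not Karania; base rate stands.
Additional duty on C-412 from Seros: +64.1% ad valorem. Applied ad valorem rate = 64.1%.
Duty = $362,594.67 × 64.1% + 1,511 × $5.62 = $240,915.00.
Line 4 (E-325, Seros, 2,742 units, $568,361.76):
Base rate for E-325 is 1.5%.
Duty = $568,361.76 × 1.5% = $8,525.43.
Total = $133,726.14 + $5,305.65 + $240,915.00 + $8,525.43 = $388,472.22.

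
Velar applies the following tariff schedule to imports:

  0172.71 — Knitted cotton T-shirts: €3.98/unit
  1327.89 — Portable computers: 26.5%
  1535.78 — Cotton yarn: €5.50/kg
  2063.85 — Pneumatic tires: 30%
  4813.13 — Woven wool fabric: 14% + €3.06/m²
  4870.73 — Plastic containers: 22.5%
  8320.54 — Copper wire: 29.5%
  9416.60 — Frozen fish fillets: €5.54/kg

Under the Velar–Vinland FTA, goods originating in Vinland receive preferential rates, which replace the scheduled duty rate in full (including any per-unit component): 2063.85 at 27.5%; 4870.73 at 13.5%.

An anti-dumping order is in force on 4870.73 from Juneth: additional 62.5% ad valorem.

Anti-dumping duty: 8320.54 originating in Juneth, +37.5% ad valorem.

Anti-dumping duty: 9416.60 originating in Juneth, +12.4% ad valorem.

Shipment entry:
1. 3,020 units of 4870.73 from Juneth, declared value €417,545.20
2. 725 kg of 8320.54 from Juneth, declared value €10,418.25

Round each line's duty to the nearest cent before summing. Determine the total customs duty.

Line 1 (4870.73, Juneth, 3,020 units, €417,545.20):
Base rate for 4870.73 is 22.5%.
4870.73 has an FTA preferential rate, but origin Juneth is not Vinland; base rate stands.
Additional duty on 4870.73 from Juneth: +62.5%. Applied ad valorem rate: 22.5% + 62.5% = 85%.
Duty = €417,545.20 × 85% = €354,913.42.
Line 2 (8320.54, Juneth, 725 kg, €10,418.25):
Base rate for 8320.54 is 29.5%.
Additional duty on 8320.54 from Juneth: +37.5%. Applied ad valorem rate: 29.5% + 37.5% = 67%.
Duty = €10,418.25 × 67% = €6,980.23.
Total = €354,913.42 + €6,980.23 = €361,893.65.

€361,893.65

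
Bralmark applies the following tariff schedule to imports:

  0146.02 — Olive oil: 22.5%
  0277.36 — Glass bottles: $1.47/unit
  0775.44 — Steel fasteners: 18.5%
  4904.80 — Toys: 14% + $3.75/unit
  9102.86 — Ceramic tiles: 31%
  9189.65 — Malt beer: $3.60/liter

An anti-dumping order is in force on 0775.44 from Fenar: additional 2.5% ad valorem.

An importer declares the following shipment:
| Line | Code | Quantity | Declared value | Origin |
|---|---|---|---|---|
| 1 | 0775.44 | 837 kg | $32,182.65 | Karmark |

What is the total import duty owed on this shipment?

Line 1 (0775.44, Karmark, 837 kg, $32,182.65):
Base rate for 0775.44 is 18.5%.
The additional-duty order on 0775.44 targets Fenar, not Karmark; it does not apply.
Duty = $32,182.65 × 18.5% = $5,953.79.

$5,953.79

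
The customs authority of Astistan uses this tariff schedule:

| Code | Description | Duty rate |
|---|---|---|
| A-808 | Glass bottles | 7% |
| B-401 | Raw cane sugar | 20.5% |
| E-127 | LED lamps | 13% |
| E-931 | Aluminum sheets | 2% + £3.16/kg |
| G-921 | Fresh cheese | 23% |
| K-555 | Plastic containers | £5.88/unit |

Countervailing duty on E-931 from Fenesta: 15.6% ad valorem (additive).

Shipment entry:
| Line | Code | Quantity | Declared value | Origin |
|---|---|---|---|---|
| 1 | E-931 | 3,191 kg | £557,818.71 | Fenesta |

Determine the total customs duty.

£108,259.65

Line 1 (E-931, Fenesta, 3,191 kg, £557,818.71):
Base rate for E-931 is 2% + £3.16/kg.
Additional duty on E-931 from Fenesta: +15.6%. Applied ad valorem rate: 2% + 15.6% = 17.6%.
Duty = £557,818.71 × 17.6% + 3,191 × £3.16 = £108,259.65.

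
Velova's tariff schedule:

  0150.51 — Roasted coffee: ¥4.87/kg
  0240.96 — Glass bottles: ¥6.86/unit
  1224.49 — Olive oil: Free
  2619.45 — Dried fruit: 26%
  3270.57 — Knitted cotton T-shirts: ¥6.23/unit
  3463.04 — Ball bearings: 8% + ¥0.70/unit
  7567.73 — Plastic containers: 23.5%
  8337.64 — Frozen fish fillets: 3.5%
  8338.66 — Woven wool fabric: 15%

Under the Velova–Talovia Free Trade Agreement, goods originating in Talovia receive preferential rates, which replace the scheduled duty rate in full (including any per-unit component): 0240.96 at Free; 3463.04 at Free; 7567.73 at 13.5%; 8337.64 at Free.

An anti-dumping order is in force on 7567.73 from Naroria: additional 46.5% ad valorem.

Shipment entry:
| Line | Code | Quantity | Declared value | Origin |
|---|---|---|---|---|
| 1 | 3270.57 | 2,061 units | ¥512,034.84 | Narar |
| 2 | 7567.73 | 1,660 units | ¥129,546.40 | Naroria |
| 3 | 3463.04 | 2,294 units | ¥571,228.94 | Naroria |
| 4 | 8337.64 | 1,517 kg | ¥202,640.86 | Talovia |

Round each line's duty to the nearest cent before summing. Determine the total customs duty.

Line 1 (3270.57, Narar, 2,061 units, ¥512,034.84):
Base rate for 3270.57 is ¥6.23/unit.
Duty = 2,061 × ¥6.23 = ¥12,840.03.
Line 2 (7567.73, Naroria, 1,660 units, ¥129,546.40):
Base rate for 7567.73 is 23.5%.
7567.73 has an FTA preferential rate, but origin Naroria is not Talovia; base rate stands.
Additional duty on 7567.73 from Naroria: +46.5%. Applied ad valorem rate: 23.5% + 46.5% = 70%.
Duty = ¥129,546.40 × 70% = ¥90,682.48.
Line 3 (3463.04, Naroria, 2,294 units, ¥571,228.94):
Base rate for 3463.04 is 8% + ¥0.70/unit.
3463.04 has an FTA preferential rate, but origin Naroria is not Talovia; base rate stands.
Duty = ¥571,228.94 × 8% + 2,294 × ¥0.70 = ¥47,304.12.
Line 4 (8337.64, Talovia, 1,517 kg, ¥202,640.86):
Base rate for 8337.64 is 3.5%.
Origin Talovia qualifies under the Velova–Talovia agreement and 8337.64 is covered: preferential rate Free applies instead.
Duty = ¥202,640.86 × 0% = ¥0.00.
Total = ¥12,840.03 + ¥90,682.48 + ¥47,304.12 + ¥0.00 = ¥150,826.63.

¥150,826.63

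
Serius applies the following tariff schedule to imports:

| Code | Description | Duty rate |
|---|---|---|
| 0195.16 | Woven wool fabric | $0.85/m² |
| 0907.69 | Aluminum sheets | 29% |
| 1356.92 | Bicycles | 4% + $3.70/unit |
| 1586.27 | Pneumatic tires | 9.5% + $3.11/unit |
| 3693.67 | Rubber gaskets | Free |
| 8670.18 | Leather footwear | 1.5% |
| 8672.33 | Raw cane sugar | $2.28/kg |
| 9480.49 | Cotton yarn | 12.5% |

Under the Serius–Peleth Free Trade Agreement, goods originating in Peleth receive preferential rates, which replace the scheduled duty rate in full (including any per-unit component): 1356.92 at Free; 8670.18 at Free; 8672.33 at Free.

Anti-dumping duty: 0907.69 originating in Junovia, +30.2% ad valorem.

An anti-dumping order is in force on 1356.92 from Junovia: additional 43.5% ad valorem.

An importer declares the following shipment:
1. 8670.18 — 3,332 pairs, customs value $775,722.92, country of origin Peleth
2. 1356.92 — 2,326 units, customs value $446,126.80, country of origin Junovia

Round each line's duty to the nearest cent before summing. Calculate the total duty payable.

$220,516.43

Line 1 (8670.18, Peleth, 3,332 pairs, $775,722.92):
Base rate for 8670.18 is 1.5%.
Origin Peleth qualifies under the Serius–Peleth agreement and 8670.18 is covered: preferential rate Free applies instead.
Duty = $775,722.92 × 0% = $0.00.
Line 2 (1356.92, Junovia, 2,326 units, $446,126.80):
Base rate for 1356.92 is 4% + $3.70/unit.
1356.92 has an FTA preferential rate, but origin Junovia is not Peleth; base rate stands.
Additional duty on 1356.92 from Junovia: +43.5%. Applied ad valorem rate: 4% + 43.5% = 47.5%.
Duty = $446,126.80 × 47.5% + 2,326 × $3.70 = $220,516.43.
Total = $0.00 + $220,516.43 = $220,516.43.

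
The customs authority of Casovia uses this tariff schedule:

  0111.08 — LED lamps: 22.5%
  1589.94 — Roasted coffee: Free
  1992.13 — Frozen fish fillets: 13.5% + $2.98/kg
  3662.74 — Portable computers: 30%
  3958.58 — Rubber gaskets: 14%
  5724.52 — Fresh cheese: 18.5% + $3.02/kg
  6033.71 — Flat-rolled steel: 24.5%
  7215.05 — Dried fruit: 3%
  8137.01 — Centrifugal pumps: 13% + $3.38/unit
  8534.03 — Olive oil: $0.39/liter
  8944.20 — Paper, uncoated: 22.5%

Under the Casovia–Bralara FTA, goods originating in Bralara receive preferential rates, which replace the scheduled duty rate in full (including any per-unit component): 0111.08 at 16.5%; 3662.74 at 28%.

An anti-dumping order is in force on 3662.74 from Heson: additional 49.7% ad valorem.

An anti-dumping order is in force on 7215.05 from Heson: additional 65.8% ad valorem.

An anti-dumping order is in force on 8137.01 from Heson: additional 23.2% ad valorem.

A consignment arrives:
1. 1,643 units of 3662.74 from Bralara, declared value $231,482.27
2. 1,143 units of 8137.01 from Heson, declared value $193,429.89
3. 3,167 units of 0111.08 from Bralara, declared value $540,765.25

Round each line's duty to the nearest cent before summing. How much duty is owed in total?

$227,926.27

Line 1 (3662.74, Bralara, 1,643 units, $231,482.27):
Base rate for 3662.74 is 30%.
Origin Bralara qualifies under the Casovia–Bralara agreement and 3662.74 is covered: preferential rate 28% applies instead.
The additional-duty order on 3662.74 targets Heson, not Bralara; it does not apply.
Duty = $231,482.27 × 28% = $64,815.04.
Line 2 (8137.01, Heson, 1,143 units, $193,429.89):
Base rate for 8137.01 is 13% + $3.38/unit.
Additional duty on 8137.01 from Heson: +23.2%. Applied ad valorem rate: 13% + 23.2% = 36.2%.
Duty = $193,429.89 × 36.2% + 1,143 × $3.38 = $73,884.96.
Line 3 (0111.08, Bralara, 3,167 units, $540,765.25):
Base rate for 0111.08 is 22.5%.
Origin Bralara qualifies under the Casovia–Bralara agreement and 0111.08 is covered: preferential rate 16.5% applies instead.
Duty = $540,765.25 × 16.5% = $89,226.27.
Total = $64,815.04 + $73,884.96 + $89,226.27 = $227,926.27.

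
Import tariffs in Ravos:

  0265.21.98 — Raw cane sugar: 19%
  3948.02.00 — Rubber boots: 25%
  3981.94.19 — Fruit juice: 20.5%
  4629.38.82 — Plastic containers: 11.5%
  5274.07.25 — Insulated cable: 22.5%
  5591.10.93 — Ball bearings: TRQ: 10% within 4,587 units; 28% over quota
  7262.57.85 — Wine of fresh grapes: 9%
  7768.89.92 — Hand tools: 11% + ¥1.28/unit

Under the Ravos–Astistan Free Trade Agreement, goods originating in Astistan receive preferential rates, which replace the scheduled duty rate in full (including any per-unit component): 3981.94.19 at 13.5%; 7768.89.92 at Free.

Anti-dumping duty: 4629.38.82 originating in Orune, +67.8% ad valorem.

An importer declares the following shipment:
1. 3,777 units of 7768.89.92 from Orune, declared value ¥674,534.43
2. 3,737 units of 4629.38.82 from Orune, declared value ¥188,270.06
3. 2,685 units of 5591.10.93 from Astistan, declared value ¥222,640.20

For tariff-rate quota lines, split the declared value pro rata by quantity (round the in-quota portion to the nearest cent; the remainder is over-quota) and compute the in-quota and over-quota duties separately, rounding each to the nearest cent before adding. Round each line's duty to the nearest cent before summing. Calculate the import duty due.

¥250,595.53

Line 1 (7768.89.92, Orune, 3,777 units, ¥674,534.43):
Base rate for 7768.89.92 is 11% + ¥1.28/unit.
7768.89.92 has an FTA preferential rate, but origin Orune is not Astistan; base rate stands.
Duty = ¥674,534.43 × 11% + 3,777 × ¥1.28 = ¥79,033.35.
Line 2 (4629.38.82, Orune, 3,737 units, ¥188,270.06):
Base rate for 4629.38.82 is 11.5%.
Additional duty on 4629.38.82 from Orune: +67.8%. Applied ad valorem rate: 11.5% + 67.8% = 79.3%.
Duty = ¥188,270.06 × 79.3% = ¥149,298.16.
Line 3 (5591.10.93, Astistan, 2,685 units, ¥222,640.20):
Code 5591.10.93 is under a tariff-rate quota (threshold 4,587 units). Quantity 2,685 units is within the quota, so the in-quota rate 10% applies to the full value.
Duty = ¥222,640.20 × 10% = ¥22,264.02.
Total = ¥79,033.35 + ¥149,298.16 + ¥22,264.02 = ¥250,595.53.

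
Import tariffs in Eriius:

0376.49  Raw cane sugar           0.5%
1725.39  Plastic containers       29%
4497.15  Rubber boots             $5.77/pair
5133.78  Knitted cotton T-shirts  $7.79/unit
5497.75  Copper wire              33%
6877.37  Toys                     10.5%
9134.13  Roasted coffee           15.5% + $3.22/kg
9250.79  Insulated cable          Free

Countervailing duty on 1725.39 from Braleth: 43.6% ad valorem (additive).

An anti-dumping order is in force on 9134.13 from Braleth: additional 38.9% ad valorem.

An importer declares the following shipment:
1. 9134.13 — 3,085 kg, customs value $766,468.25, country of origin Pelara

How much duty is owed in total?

$128,736.28

Line 1 (9134.13, Pelara, 3,085 kg, $766,468.25):
Base rate for 9134.13 is 15.5% + $3.22/kg.
The additional-duty order on 9134.13 targets Braleth, not Pelara; it does not apply.
Duty = $766,468.25 × 15.5% + 3,085 × $3.22 = $128,736.28.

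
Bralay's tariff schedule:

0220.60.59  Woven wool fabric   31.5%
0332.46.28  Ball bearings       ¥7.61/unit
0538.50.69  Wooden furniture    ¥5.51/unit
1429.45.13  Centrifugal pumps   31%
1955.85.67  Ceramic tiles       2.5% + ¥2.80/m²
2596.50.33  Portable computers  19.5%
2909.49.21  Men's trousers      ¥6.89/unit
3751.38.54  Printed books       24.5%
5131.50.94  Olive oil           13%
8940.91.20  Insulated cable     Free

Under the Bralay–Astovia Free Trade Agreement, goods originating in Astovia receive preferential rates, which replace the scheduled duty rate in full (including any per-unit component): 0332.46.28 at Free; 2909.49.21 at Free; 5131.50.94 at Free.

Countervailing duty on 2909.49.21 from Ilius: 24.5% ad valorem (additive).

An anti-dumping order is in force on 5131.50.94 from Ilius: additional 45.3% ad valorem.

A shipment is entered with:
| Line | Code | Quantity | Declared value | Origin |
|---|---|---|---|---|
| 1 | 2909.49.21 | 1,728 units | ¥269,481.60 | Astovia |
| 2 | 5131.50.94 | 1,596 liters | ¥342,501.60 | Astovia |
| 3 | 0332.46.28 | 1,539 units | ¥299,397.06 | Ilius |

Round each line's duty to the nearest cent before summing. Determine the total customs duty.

¥11,711.79

Line 1 (2909.49.21, Astovia, 1,728 units, ¥269,481.60):
Base rate for 2909.49.21 is ¥6.89/unit.
Origin Astovia qualifies under the Bralay–Astovia agreement and 2909.49.21 is covered: preferential rate Free applies instead.
The additional-duty order on 2909.49.21 targets Ilius, not Astovia; it does not apply.
Duty = ¥269,481.60 × 0% = ¥0.00.
Line 2 (5131.50.94, Astovia, 1,596 liters, ¥342,501.60):
Base rate for 5131.50.94 is 13%.
Origin Astovia qualifies under the Bralay–Astovia agreement and 5131.50.94 is covered: preferential rate Free applies instead.
The additional-duty order on 5131.50.94 targets Ilius, not Astovia; it does not apply.
Duty = ¥342,501.60 × 0% = ¥0.00.
Line 3 (0332.46.28, Ilius, 1,539 units, ¥299,397.06):
Base rate for 0332.46.28 is ¥7.61/unit.
0332.46.28 has an FTA preferential rate, but origin Ilius is not Astovia; base rate stands.
Duty = 1,539 × ¥7.61 = ¥11,711.79.
Total = ¥0.00 + ¥0.00 + ¥11,711.79 = ¥11,711.79.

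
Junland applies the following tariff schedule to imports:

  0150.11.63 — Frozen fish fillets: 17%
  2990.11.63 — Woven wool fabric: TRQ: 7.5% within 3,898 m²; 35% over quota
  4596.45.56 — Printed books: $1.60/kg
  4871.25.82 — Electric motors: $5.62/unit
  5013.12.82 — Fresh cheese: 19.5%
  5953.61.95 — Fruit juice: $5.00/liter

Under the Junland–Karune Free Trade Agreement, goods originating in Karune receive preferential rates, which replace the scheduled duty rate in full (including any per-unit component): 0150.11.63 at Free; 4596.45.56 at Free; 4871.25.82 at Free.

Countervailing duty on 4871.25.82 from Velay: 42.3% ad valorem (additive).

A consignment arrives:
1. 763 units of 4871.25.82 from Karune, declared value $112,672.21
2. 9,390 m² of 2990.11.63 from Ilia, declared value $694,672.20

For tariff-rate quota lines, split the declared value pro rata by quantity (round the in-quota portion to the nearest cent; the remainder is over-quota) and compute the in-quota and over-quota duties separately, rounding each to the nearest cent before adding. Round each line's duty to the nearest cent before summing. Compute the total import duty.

Line 1 (4871.25.82, Karune, 763 units, $112,672.21):
Base rate for 4871.25.82 is $5.62/unit.
Origin Karune qualifies under the Junland–Karune agreement and 4871.25.82 is covered: preferential rate Free applies instead.
The additional-duty order on 4871.25.82 targets Velay, not Karune; it does not apply.
Duty = $112,672.21 × 0% = $0.00.
Line 2 (2990.11.63, Ilia, 9,390 m², $694,672.20):
Code 2990.11.63 is under a tariff-rate quota (threshold 3,898 m²). In-quota: 3,898 m² at 7.5%; over-quota: 5,492 m² at 35%.
Pro-rata value split: in-quota = $694,672.20 × 3,898/9,390 = $288,374.04; over-quota = $694,672.20 − $288,374.04 = $406,298.16.
In-quota duty = $288,374.04 × 7.5% = $21,628.05. Over-quota duty = $406,298.16 × 35% = $142,204.36.
Line duty = $21,628.05 + $142,204.36 = $163,832.41.
Total = $0.00 + $163,832.41 = $163,832.41.

$163,832.41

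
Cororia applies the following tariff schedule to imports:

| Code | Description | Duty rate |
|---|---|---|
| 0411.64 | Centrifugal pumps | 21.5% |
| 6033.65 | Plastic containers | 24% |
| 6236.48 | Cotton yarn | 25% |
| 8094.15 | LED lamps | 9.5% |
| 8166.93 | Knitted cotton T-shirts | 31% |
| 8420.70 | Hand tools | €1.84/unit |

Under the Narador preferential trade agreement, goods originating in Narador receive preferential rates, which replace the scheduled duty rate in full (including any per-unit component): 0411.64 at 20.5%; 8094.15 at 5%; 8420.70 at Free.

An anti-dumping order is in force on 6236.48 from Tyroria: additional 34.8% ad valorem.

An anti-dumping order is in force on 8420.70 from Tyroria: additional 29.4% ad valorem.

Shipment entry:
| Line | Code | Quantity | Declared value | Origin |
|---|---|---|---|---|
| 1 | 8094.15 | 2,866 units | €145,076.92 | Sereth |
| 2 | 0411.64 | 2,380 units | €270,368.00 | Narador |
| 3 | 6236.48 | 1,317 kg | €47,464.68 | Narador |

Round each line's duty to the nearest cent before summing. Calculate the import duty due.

Line 1 (8094.15, Sereth, 2,866 units, €145,076.92):
Base rate for 8094.15 is 9.5%.
8094.15 has an FTA preferential rate, but origin Sereth is not Narador; base rate stands.
Duty = €145,076.92 × 9.5% = €13,782.31.
Line 2 (0411.64, Narador, 2,380 units, €270,368.00):
Base rate for 0411.64 is 21.5%.
Origin Narador qualifies under the Cororia–Narador agreement and 0411.64 is covered: preferential rate 20.5% applies instead.
Duty = €270,368.00 × 20.5% = €55,425.44.
Line 3 (6236.48, Narador, 1,317 kg, €47,464.68):
Base rate for 6236.48 is 25%.
Origin Narador is the FTA partner but 6236.48 is not on the preference list; base rate stands.
The additional-duty order on 6236.48 targets Tyroria, not Narador; it does not apply.
Duty = €47,464.68 × 25% = €11,866.17.
Total = €13,782.31 + €55,425.44 + €11,866.17 = €81,073.92.

€81,073.92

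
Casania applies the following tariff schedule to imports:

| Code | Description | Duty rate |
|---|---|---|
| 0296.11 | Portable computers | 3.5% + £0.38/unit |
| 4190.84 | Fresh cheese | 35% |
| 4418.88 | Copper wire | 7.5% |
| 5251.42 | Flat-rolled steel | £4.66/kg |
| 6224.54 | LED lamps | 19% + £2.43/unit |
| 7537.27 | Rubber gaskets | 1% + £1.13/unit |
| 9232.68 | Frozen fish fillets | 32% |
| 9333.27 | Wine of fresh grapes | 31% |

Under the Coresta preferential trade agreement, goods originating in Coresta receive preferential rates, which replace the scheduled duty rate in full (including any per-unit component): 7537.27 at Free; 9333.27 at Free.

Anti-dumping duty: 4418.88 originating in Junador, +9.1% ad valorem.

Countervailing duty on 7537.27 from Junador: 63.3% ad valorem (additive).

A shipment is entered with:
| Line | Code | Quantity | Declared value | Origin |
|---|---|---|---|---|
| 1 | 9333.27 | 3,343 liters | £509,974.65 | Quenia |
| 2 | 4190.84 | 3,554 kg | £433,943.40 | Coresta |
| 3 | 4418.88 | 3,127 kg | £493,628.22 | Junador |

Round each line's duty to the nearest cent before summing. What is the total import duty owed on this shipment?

£391,914.61

Line 1 (9333.27, Quenia, 3,343 liters, £509,974.65):
Base rate for 9333.27 is 31%.
9333.27 has an FTA preferential rate, but origin Quenia is not Coresta; base rate stands.
Duty = £509,974.65 × 31% = £158,092.14.
Line 2 (4190.84, Coresta, 3,554 kg, £433,943.40):
Base rate for 4190.84 is 35%.
Origin Coresta is the FTA partner but 4190.84 is not on the preference list; base rate stands.
Duty = £433,943.40 × 35% = £151,880.19.
Line 3 (4418.88, Junador, 3,127 kg, £493,628.22):
Base rate for 4418.88 is 7.5%.
Additional duty on 4418.88 from Junador: +9.1%. Applied ad valorem rate: 7.5% + 9.1% = 16.6%.
Duty = £493,628.22 × 16.6% = £81,942.28.
Total = £158,092.14 + £151,880.19 + £81,942.28 = £391,914.61.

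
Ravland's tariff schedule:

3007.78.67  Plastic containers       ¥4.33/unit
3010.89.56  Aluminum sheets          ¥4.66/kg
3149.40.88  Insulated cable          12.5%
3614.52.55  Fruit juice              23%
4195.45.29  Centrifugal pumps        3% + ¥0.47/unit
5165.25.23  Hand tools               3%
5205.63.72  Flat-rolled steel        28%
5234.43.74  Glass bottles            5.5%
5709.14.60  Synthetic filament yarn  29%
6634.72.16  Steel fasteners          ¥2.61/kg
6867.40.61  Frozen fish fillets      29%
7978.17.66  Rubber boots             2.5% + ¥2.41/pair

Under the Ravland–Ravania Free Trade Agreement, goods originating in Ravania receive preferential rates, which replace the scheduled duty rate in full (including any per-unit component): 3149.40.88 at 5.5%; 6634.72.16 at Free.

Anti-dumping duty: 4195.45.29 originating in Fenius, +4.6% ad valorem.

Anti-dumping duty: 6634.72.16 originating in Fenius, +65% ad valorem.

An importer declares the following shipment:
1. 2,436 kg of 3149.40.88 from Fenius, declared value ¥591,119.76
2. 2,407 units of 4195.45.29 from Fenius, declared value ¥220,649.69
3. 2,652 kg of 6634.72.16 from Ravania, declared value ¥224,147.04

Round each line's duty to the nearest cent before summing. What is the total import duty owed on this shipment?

¥91,790.64

Line 1 (3149.40.88, Fenius, 2,436 kg, ¥591,119.76):
Base rate for 3149.40.88 is 12.5%.
3149.40.88 has an FTA preferential rate, but origin Fenius is not Ravania; base rate stands.
Duty = ¥591,119.76 × 12.5% = ¥73,889.97.
Line 2 (4195.45.29, Fenius, 2,407 units, ¥220,649.69):
Base rate for 4195.45.29 is 3% + ¥0.47/unit.
Additional duty on 4195.45.29 from Fenius: +4.6%. Applied ad valorem rate: 3% + 4.6% = 7.6%.
Duty = ¥220,649.69 × 7.6% + 2,407 × ¥0.47 = ¥17,900.67.
Line 3 (6634.72.16, Ravania, 2,652 kg, ¥224,147.04):
Base rate for 6634.72.16 is ¥2.61/kg.
Origin Ravania qualifies under the Ravland–Ravania agreement and 6634.72.16 is covered: preferential rate Free applies instead.
The additional-duty order on 6634.72.16 targets Fenius, not Ravania; it does not apply.
Duty = ¥224,147.04 × 0% = ¥0.00.
Total = ¥73,889.97 + ¥17,900.67 + ¥0.00 = ¥91,790.64.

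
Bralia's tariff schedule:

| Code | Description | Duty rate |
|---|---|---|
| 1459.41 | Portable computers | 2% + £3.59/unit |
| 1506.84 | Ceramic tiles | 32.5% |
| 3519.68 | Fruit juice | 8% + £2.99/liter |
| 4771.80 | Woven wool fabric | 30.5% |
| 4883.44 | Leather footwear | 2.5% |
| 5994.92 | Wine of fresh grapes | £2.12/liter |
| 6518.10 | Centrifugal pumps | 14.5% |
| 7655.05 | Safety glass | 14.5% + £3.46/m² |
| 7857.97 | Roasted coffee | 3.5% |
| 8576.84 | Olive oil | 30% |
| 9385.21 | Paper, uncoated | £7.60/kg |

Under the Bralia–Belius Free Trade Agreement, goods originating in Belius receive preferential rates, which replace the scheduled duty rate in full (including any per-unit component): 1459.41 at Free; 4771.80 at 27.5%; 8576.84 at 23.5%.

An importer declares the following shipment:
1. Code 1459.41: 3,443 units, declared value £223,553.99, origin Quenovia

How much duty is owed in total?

Line 1 (1459.41, Quenovia, 3,443 units, £223,553.99):
Base rate for 1459.41 is 2% + £3.59/unit.
1459.41 has an FTA preferential rate, but origin Quenovia is not Belius; base rate stands.
Duty = £223,553.99 × 2% + 3,443 × £3.59 = £16,831.45.

£16,831.45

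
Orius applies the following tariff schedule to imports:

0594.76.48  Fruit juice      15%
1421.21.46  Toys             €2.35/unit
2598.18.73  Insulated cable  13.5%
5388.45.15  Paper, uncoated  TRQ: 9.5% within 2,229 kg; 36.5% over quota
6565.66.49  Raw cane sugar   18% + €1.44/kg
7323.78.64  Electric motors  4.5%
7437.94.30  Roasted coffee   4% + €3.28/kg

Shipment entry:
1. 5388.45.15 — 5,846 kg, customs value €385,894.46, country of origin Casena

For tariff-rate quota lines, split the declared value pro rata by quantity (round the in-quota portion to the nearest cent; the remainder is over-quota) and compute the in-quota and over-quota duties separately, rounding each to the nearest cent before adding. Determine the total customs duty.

€101,124.68

Line 1 (5388.45.15, Casena, 5,846 kg, €385,894.46):
Code 5388.45.15 is under a tariff-rate quota (threshold 2,229 kg). In-quota: 2,229 kg at 9.5%; over-quota: 3,617 kg at 36.5%.
Pro-rata value split: in-quota = €385,894.46 × 2,229/5,846 = €147,136.29; over-quota = €385,894.46 − €147,136.29 = €238,758.17.
In-quota duty = €147,136.29 × 9.5% = €13,977.95. Over-quota duty = €238,758.17 × 36.5% = €87,146.73.
Line duty = €13,977.95 + €87,146.73 = €101,124.68.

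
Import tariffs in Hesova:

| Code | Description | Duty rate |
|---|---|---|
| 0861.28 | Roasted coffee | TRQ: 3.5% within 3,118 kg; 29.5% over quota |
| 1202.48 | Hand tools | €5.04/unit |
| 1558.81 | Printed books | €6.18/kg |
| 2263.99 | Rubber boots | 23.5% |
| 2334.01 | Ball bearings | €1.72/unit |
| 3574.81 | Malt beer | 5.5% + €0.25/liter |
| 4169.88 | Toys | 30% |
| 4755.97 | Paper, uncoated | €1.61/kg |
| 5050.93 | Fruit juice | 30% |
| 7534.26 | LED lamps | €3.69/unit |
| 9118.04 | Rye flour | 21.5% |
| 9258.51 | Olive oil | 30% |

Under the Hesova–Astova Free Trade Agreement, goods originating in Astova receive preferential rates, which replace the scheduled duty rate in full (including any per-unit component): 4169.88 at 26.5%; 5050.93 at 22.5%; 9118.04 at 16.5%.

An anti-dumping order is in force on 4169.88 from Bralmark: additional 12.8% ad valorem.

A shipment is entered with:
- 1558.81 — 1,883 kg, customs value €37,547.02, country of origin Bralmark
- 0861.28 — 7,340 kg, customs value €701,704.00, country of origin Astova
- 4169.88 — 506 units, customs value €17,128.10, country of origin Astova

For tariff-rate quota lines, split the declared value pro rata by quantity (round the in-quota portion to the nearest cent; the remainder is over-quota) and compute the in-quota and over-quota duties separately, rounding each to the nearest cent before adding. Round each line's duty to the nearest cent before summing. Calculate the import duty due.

€145,677.56

Line 1 (1558.81, Bralmark, 1,883 kg, €37,547.02):
Base rate for 1558.81 is €6.18/kg.
Duty = 1,883 × €6.18 = €11,636.94.
Line 2 (0861.28, Astova, 7,340 kg, €701,704.00):
Code 0861.28 is under a tariff-rate quota (threshold 3,118 kg). In-quota: 3,118 kg at 3.5%; over-quota: 4,222 kg at 29.5%.
Pro-rata value split: in-quota = €701,704.00 × 3,118/7,340 = €298,080.80; over-quota = €701,704.00 − €298,080.80 = €403,623.20.
In-quota duty = €298,080.80 × 3.5% = €10,432.83. Over-quota duty = €403,623.20 × 29.5% = €119,068.84.
Line duty = €10,432.83 + €119,068.84 = €129,501.67.
Line 3 (4169.88, Astova, 506 units, €17,128.10):
Base rate for 4169.88 is 30%.
Origin Astova qualifies under the Hesova–Astova agreement and 4169.88 is covered: preferential rate 26.5% applies instead.
The additional-duty order on 4169.88 targets Bralmark, not Astova; it does not apply.
Duty = €17,128.10 × 26.5% = €4,538.95.
Total = €11,636.94 + €129,501.67 + €4,538.95 = €145,677.56.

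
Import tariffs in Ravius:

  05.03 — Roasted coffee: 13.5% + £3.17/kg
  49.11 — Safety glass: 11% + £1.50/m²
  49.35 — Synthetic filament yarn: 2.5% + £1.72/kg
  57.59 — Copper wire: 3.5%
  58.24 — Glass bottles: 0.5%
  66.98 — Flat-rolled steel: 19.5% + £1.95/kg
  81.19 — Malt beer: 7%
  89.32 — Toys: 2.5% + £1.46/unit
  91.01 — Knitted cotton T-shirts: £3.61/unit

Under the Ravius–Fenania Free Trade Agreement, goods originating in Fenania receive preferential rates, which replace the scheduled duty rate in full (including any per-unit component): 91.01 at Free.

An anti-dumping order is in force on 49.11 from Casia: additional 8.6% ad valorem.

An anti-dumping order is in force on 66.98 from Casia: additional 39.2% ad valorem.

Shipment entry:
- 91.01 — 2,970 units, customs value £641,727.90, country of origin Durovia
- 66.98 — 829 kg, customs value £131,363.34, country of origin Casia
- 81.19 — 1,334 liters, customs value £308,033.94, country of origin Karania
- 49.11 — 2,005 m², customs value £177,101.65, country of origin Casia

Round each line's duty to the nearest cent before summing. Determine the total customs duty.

Line 1 (91.01, Durovia, 2,970 units, £641,727.90):
Base rate for 91.01 is £3.61/unit.
91.01 has an FTA preferential rate, but origin Durovia is not Fenania; base rate stands.
Duty = 2,970 × £3.61 = £10,721.70.
Line 2 (66.98, Casia, 829 kg, £131,363.34):
Base rate for 66.98 is 19.5% + £1.95/kg.
Additional duty on 66.98 from Casia: +39.2%. Applied ad valorem rate: 19.5% + 39.2% = 58.7%.
Duty = £131,363.34 × 58.7% + 829 × £1.95 = £78,726.83.
Line 3 (81.19, Karania, 1,334 liters, £308,033.94):
Base rate for 81.19 is 7%.
Duty = £308,033.94 × 7% = £21,562.38.
Line 4 (49.11, Casia, 2,005 m², £177,101.65):
Base rate for 49.11 is 11% + £1.50/m².
Additional duty on 49.11 from Casia: +8.6%. Applied ad valorem rate: 11% + 8.6% = 19.6%.
Duty = £177,101.65 × 19.6% + 2,005 × £1.50 = £37,719.42.
Total = £10,721.70 + £78,726.83 + £21,562.38 + £37,719.42 = £148,730.33.

£148,730.33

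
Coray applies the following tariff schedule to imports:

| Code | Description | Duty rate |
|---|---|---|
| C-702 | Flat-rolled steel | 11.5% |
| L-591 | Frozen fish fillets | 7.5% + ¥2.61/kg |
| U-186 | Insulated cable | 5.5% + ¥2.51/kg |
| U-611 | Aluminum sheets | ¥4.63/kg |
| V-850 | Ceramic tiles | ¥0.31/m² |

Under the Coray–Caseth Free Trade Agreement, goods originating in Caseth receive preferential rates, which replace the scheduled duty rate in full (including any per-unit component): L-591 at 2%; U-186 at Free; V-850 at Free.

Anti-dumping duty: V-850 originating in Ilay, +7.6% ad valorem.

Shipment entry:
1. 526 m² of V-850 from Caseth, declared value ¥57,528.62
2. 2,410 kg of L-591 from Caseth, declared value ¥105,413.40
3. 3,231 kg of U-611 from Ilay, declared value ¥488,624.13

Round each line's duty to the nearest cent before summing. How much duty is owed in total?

¥17,067.80

Line 1 (V-850, Caseth, 526 m², ¥57,528.62):
Base rate for V-850 is ¥0.31/m².
Origin Caseth qualifies under the Coray–Caseth agreement and V-850 is covered: preferential rate Free applies instead.
The additional-duty order on V-850 targets Ilay, not Caseth; it does not apply.
Duty = ¥57,528.62 × 0% = ¥0.00.
Line 2 (L-591, Caseth, 2,410 kg, ¥105,413.40):
Base rate for L-591 is 7.5% + ¥2.61/kg.
Origin Caseth qualifies under the Coray–Caseth agreement and L-591 is covered: preferential rate 2% applies instead.
Duty = ¥105,413.40 × 2% = ¥2,108.27.
Line 3 (U-611, Ilay, 3,231 kg, ¥488,624.13):
Base rate for U-611 is ¥4.63/kg.
Duty = 3,231 × ¥4.63 = ¥14,959.53.
Total = ¥0.00 + ¥2,108.27 + ¥14,959.53 = ¥17,067.80.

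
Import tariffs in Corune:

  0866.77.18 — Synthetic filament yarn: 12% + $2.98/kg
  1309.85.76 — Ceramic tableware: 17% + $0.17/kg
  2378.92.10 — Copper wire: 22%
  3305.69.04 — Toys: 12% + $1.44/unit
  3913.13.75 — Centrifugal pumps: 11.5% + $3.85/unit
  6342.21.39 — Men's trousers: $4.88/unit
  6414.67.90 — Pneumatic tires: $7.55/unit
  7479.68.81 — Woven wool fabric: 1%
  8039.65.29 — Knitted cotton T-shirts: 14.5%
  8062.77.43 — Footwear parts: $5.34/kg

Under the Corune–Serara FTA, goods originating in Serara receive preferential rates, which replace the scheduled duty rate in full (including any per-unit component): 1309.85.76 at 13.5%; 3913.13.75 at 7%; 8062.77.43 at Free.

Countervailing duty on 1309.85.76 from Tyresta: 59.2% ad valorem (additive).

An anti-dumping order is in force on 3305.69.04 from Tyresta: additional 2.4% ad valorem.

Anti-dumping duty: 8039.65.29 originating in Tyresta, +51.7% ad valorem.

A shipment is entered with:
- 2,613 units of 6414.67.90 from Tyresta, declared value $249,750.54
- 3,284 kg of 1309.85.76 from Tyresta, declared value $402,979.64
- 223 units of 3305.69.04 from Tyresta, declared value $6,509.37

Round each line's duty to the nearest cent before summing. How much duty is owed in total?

$328,615.39

Line 1 (6414.67.90, Tyresta, 2,613 units, $249,750.54):
Base rate for 6414.67.90 is $7.55/unit.
Duty = 2,613 × $7.55 = $19,728.15.
Line 2 (1309.85.76, Tyresta, 3,284 kg, $402,979.64):
Base rate for 1309.85.76 is 17% + $0.17/kg.
1309.85.76 has an FTA preferential rate, but origin Tyresta is not Serara; base rate stands.
Additional duty on 1309.85.76 from Tyresta: +59.2%. Applied ad valorem rate: 17% + 59.2% = 76.2%.
Duty = $402,979.64 × 76.2% + 3,284 × $0.17 = $307,628.77.
Line 3 (3305.69.04, Tyresta, 223 units, $6,509.37):
Base rate for 3305.69.04 is 12% + $1.44/unit.
Additional duty on 3305.69.04 from Tyresta: +2.4%. Applied ad valorem rate: 12% + 2.4% = 14.4%.
Duty = $6,509.37 × 14.4% + 223 × $1.44 = $1,258.47.
Total = $19,728.15 + $307,628.77 + $1,258.47 = $328,615.39.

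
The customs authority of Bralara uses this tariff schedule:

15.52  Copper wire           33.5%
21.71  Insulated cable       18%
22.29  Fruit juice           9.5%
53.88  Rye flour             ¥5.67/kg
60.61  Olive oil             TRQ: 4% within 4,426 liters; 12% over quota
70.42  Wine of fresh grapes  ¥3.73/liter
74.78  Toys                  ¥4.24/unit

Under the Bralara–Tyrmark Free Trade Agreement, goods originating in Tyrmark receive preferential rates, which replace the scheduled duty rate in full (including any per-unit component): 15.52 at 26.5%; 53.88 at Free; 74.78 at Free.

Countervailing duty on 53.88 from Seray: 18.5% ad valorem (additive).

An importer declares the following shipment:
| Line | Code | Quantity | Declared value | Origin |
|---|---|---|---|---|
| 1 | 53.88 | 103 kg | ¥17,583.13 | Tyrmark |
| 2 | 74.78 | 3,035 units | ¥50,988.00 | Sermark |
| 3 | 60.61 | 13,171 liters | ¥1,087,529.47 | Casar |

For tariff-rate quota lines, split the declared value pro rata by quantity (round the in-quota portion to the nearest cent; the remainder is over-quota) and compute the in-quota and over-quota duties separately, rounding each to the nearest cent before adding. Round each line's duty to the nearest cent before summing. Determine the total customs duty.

¥114,135.55

Line 1 (53.88, Tyrmark, 103 kg, ¥17,583.13):
Base rate for 53.88 is ¥5.67/kg.
Origin Tyrmark qualifies under the Bralara–Tyrmark agreement and 53.88 is covered: preferential rate Free applies instead.
The additional-duty order on 53.88 targets Seray, not Tyrmark; it does not apply.
Duty = ¥17,583.13 × 0% = ¥0.00.
Line 2 (74.78, Sermark, 3,035 units, ¥50,988.00):
Base rate for 74.78 is ¥4.24/unit.
74.78 has an FTA preferential rate, but origin Sermark is not Tyrmark; base rate stands.
Duty = 3,035 × ¥4.24 = ¥12,868.40.
Line 3 (60.61, Casar, 13,171 liters, ¥1,087,529.47):
Code 60.61 is under a tariff-rate quota (threshold 4,426 liters). In-quota: 4,426 liters at 4%; over-quota: 8,745 liters at 12%.
Pro-rata value split: in-quota = ¥1,087,529.47 × 4,426/13,171 = ¥365,454.82; over-quota = ¥1,087,529.47 − ¥365,454.82 = ¥722,074.65.
In-quota duty = ¥365,454.82 × 4% = ¥14,618.19. Over-quota duty = ¥722,074.65 × 12% = ¥86,648.96.
Line duty = ¥14,618.19 + ¥86,648.96 = ¥101,267.15.
Total = ¥0.00 + ¥12,868.40 + ¥101,267.15 = ¥114,135.55.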